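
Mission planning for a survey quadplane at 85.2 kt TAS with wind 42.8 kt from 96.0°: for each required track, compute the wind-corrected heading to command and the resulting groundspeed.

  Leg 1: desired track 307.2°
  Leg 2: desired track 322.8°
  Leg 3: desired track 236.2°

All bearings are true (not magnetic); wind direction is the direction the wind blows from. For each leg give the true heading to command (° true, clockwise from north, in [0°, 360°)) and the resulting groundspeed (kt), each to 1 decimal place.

Leg 1: heading=322.3°, groundspeed=118.9 kt
Leg 2: heading=344.3°, groundspeed=108.6 kt
Leg 3: heading=217.4°, groundspeed=113.6 kt

Leg 1: desired track 307.2°; wind correction +15.1° → command heading 322.3°, groundspeed 118.9 kt
Leg 2: desired track 322.8°; wind correction +21.5° → command heading 344.3°, groundspeed 108.6 kt
Leg 3: desired track 236.2°; wind correction -18.8° → command heading 217.4°, groundspeed 113.6 kt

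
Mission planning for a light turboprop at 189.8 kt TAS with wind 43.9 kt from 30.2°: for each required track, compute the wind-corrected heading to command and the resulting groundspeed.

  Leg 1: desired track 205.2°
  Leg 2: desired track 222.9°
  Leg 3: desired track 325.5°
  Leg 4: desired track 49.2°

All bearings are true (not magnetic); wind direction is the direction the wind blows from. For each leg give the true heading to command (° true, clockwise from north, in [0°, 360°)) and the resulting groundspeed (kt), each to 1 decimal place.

Leg 1: desired track 205.2°; wind correction -1.2° → command heading 204.0°, groundspeed 233.5 kt
Leg 2: desired track 222.9°; wind correction +2.9° → command heading 225.8°, groundspeed 232.4 kt
Leg 3: desired track 325.5°; wind correction +12.1° → command heading 337.6°, groundspeed 166.8 kt
Leg 4: desired track 49.2°; wind correction -4.3° → command heading 44.9°, groundspeed 147.8 kt

Leg 1: heading=204.0°, groundspeed=233.5 kt
Leg 2: heading=225.8°, groundspeed=232.4 kt
Leg 3: heading=337.6°, groundspeed=166.8 kt
Leg 4: heading=44.9°, groundspeed=147.8 kt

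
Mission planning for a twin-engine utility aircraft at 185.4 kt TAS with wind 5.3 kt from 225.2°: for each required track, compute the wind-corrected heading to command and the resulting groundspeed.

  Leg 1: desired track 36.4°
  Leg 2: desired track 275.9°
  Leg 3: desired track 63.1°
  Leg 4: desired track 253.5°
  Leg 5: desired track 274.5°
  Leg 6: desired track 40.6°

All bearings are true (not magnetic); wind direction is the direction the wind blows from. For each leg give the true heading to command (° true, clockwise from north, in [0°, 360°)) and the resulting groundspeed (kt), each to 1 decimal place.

Leg 1: heading=36.1°, groundspeed=190.6 kt
Leg 2: heading=274.6°, groundspeed=182.0 kt
Leg 3: heading=63.6°, groundspeed=190.4 kt
Leg 4: heading=252.7°, groundspeed=180.7 kt
Leg 5: heading=273.3°, groundspeed=181.9 kt
Leg 6: heading=40.5°, groundspeed=190.7 kt

Leg 1: desired track 36.4°; wind correction -0.3° → command heading 36.1°, groundspeed 190.6 kt
Leg 2: desired track 275.9°; wind correction -1.3° → command heading 274.6°, groundspeed 182.0 kt
Leg 3: desired track 63.1°; wind correction +0.5° → command heading 63.6°, groundspeed 190.4 kt
Leg 4: desired track 253.5°; wind correction -0.8° → command heading 252.7°, groundspeed 180.7 kt
Leg 5: desired track 274.5°; wind correction -1.2° → command heading 273.3°, groundspeed 181.9 kt
Leg 6: desired track 40.6°; wind correction -0.1° → command heading 40.5°, groundspeed 190.7 kt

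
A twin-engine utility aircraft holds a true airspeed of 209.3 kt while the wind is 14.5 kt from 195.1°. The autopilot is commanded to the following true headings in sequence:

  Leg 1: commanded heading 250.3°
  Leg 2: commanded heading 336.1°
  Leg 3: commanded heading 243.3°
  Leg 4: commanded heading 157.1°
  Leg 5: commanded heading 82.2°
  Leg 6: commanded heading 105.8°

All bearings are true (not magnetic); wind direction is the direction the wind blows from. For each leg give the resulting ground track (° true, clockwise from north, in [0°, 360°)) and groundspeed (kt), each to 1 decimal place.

Leg 1: heading 250.3°; drift +3.4° → track 253.7°, groundspeed 201.4 kt
Leg 2: heading 336.1°; drift +2.4° → track 338.5°, groundspeed 220.8 kt
Leg 3: heading 243.3°; drift +3.1° → track 246.4°, groundspeed 199.9 kt
Leg 4: heading 157.1°; drift -2.6° → track 154.5°, groundspeed 198.1 kt
Leg 5: heading 82.2°; drift -3.6° → track 78.6°, groundspeed 215.4 kt
Leg 6: heading 105.8°; drift -4.0° → track 101.8°, groundspeed 209.6 kt

Leg 1: track=253.7°, groundspeed=201.4 kt
Leg 2: track=338.5°, groundspeed=220.8 kt
Leg 3: track=246.4°, groundspeed=199.9 kt
Leg 4: track=154.5°, groundspeed=198.1 kt
Leg 5: track=78.6°, groundspeed=215.4 kt
Leg 6: track=101.8°, groundspeed=209.6 kt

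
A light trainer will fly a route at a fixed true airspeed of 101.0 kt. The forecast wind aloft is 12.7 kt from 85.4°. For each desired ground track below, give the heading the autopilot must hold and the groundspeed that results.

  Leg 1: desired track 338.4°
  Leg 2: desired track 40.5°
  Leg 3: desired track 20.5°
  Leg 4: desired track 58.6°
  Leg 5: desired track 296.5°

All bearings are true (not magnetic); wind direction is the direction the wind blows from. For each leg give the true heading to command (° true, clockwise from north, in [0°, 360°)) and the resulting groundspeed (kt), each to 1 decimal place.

Leg 1: desired track 338.4°; wind correction +6.9° → command heading 345.3°, groundspeed 104.0 kt
Leg 2: desired track 40.5°; wind correction +5.1° → command heading 45.6°, groundspeed 91.6 kt
Leg 3: desired track 20.5°; wind correction +6.5° → command heading 27.0°, groundspeed 95.0 kt
Leg 4: desired track 58.6°; wind correction +3.3° → command heading 61.9°, groundspeed 89.5 kt
Leg 5: desired track 296.5°; wind correction +3.7° → command heading 300.2°, groundspeed 111.7 kt

Leg 1: heading=345.3°, groundspeed=104.0 kt
Leg 2: heading=45.6°, groundspeed=91.6 kt
Leg 3: heading=27.0°, groundspeed=95.0 kt
Leg 4: heading=61.9°, groundspeed=89.5 kt
Leg 5: heading=300.2°, groundspeed=111.7 kt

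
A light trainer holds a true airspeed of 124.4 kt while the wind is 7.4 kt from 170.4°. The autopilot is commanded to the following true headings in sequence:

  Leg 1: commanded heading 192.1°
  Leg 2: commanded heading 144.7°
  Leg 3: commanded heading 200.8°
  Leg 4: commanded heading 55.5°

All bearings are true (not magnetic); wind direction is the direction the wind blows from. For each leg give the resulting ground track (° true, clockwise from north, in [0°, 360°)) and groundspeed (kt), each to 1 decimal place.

Leg 1: track=193.4°, groundspeed=117.6 kt
Leg 2: track=143.1°, groundspeed=117.8 kt
Leg 3: track=202.6°, groundspeed=118.1 kt
Leg 4: track=52.5°, groundspeed=127.7 kt

Leg 1: heading 192.1°; drift +1.3° → track 193.4°, groundspeed 117.6 kt
Leg 2: heading 144.7°; drift -1.6° → track 143.1°, groundspeed 117.8 kt
Leg 3: heading 200.8°; drift +1.8° → track 202.6°, groundspeed 118.1 kt
Leg 4: heading 55.5°; drift -3.0° → track 52.5°, groundspeed 127.7 kt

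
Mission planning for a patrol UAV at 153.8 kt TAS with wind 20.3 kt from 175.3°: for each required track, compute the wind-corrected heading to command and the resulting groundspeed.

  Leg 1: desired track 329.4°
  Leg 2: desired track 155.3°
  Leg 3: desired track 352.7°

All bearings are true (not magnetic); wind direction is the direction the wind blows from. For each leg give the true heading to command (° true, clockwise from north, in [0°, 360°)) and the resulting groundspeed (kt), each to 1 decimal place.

Leg 1: heading=326.1°, groundspeed=171.8 kt
Leg 2: heading=157.9°, groundspeed=134.6 kt
Leg 3: heading=352.4°, groundspeed=174.1 kt

Leg 1: desired track 329.4°; wind correction -3.3° → command heading 326.1°, groundspeed 171.8 kt
Leg 2: desired track 155.3°; wind correction +2.6° → command heading 157.9°, groundspeed 134.6 kt
Leg 3: desired track 352.7°; wind correction -0.3° → command heading 352.4°, groundspeed 174.1 kt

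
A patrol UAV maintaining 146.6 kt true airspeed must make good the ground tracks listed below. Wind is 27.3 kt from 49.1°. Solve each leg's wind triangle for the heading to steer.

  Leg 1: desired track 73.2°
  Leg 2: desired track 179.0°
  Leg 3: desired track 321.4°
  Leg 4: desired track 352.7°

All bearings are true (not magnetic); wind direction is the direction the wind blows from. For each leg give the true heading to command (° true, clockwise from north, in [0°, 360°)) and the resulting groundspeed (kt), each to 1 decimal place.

Leg 1: desired track 73.2°; wind correction -4.4° → command heading 68.8°, groundspeed 121.3 kt
Leg 2: desired track 179.0°; wind correction -8.2° → command heading 170.8°, groundspeed 162.6 kt
Leg 3: desired track 321.4°; wind correction +10.7° → command heading 332.1°, groundspeed 142.9 kt
Leg 4: desired track 352.7°; wind correction +8.9° → command heading 1.6°, groundspeed 129.7 kt

Leg 1: heading=68.8°, groundspeed=121.3 kt
Leg 2: heading=170.8°, groundspeed=162.6 kt
Leg 3: heading=332.1°, groundspeed=142.9 kt
Leg 4: heading=1.6°, groundspeed=129.7 kt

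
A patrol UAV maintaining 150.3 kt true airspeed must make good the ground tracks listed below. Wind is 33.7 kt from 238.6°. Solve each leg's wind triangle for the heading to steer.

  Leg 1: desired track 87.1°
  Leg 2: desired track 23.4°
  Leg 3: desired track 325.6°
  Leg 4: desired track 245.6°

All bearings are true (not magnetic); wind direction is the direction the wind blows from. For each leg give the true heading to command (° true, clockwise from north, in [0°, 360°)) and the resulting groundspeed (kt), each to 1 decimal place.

Leg 1: desired track 87.1°; wind correction +6.1° → command heading 93.2°, groundspeed 179.1 kt
Leg 2: desired track 23.4°; wind correction -7.4° → command heading 16.0°, groundspeed 176.6 kt
Leg 3: desired track 325.6°; wind correction -12.9° → command heading 312.7°, groundspeed 144.7 kt
Leg 4: desired track 245.6°; wind correction -1.6° → command heading 244.0°, groundspeed 116.8 kt

Leg 1: heading=93.2°, groundspeed=179.1 kt
Leg 2: heading=16.0°, groundspeed=176.6 kt
Leg 3: heading=312.7°, groundspeed=144.7 kt
Leg 4: heading=244.0°, groundspeed=116.8 kt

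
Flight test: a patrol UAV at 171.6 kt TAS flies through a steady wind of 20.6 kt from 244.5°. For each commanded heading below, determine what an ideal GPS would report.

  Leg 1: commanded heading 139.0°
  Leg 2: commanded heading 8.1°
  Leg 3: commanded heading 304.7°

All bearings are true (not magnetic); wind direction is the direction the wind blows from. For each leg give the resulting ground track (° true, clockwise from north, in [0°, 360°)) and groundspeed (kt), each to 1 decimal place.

Leg 1: track=132.6°, groundspeed=178.2 kt
Leg 2: track=13.5°, groundspeed=183.8 kt
Leg 3: track=311.0°, groundspeed=162.3 kt

Leg 1: heading 139.0°; drift -6.4° → track 132.6°, groundspeed 178.2 kt
Leg 2: heading 8.1°; drift +5.4° → track 13.5°, groundspeed 183.8 kt
Leg 3: heading 304.7°; drift +6.3° → track 311.0°, groundspeed 162.3 kt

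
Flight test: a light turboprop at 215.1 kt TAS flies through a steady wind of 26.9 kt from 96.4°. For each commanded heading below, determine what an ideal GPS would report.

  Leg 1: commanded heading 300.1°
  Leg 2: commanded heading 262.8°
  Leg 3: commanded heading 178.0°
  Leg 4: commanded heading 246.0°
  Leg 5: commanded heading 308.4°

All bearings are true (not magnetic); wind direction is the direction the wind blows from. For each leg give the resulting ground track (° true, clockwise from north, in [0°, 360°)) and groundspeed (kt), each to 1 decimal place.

Leg 1: heading 300.1°; drift -2.6° → track 297.5°, groundspeed 240.0 kt
Leg 2: heading 262.8°; drift +1.5° → track 264.3°, groundspeed 241.3 kt
Leg 3: heading 178.0°; drift +7.2° → track 185.2°, groundspeed 212.8 kt
Leg 4: heading 246.0°; drift +3.3° → track 249.3°, groundspeed 238.7 kt
Leg 5: heading 308.4°; drift -3.4° → track 305.0°, groundspeed 238.3 kt

Leg 1: track=297.5°, groundspeed=240.0 kt
Leg 2: track=264.3°, groundspeed=241.3 kt
Leg 3: track=185.2°, groundspeed=212.8 kt
Leg 4: track=249.3°, groundspeed=238.7 kt
Leg 5: track=305.0°, groundspeed=238.3 kt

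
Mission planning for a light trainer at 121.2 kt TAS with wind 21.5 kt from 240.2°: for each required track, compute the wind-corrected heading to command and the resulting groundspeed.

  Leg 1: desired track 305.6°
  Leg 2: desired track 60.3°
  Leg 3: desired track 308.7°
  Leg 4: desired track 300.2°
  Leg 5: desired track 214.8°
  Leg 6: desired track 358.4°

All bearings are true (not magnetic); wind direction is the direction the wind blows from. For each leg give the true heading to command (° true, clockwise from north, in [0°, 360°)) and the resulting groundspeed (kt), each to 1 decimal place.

Leg 1: heading=296.3°, groundspeed=110.7 kt
Leg 2: heading=60.3°, groundspeed=142.7 kt
Leg 3: heading=299.2°, groundspeed=111.7 kt
Leg 4: heading=291.4°, groundspeed=109.0 kt
Leg 5: heading=219.2°, groundspeed=101.4 kt
Leg 6: heading=349.4°, groundspeed=129.9 kt

Leg 1: desired track 305.6°; wind correction -9.3° → command heading 296.3°, groundspeed 110.7 kt
Leg 2: desired track 60.3°; wind correction +0.0° → command heading 60.3°, groundspeed 142.7 kt
Leg 3: desired track 308.7°; wind correction -9.5° → command heading 299.2°, groundspeed 111.7 kt
Leg 4: desired track 300.2°; wind correction -8.8° → command heading 291.4°, groundspeed 109.0 kt
Leg 5: desired track 214.8°; wind correction +4.4° → command heading 219.2°, groundspeed 101.4 kt
Leg 6: desired track 358.4°; wind correction -9.0° → command heading 349.4°, groundspeed 129.9 kt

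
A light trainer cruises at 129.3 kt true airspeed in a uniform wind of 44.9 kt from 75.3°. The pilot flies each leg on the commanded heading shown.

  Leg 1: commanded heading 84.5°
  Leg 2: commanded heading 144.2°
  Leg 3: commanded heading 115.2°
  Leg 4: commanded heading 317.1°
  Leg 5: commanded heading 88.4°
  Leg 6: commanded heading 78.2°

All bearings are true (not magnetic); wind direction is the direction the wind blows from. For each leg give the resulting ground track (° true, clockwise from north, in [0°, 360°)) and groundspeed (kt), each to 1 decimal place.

Leg 1: heading 84.5°; drift +4.8° → track 89.3°, groundspeed 85.3 kt
Leg 2: heading 144.2°; drift +20.3° → track 164.5°, groundspeed 120.6 kt
Leg 3: heading 115.2°; drift +16.9° → track 132.1°, groundspeed 99.1 kt
Leg 4: heading 317.1°; drift -14.7° → track 302.4°, groundspeed 155.6 kt
Leg 5: heading 88.4°; drift +6.8° → track 95.2°, groundspeed 86.2 kt
Leg 6: heading 78.2°; drift +1.5° → track 79.7°, groundspeed 84.5 kt

Leg 1: track=89.3°, groundspeed=85.3 kt
Leg 2: track=164.5°, groundspeed=120.6 kt
Leg 3: track=132.1°, groundspeed=99.1 kt
Leg 4: track=302.4°, groundspeed=155.6 kt
Leg 5: track=95.2°, groundspeed=86.2 kt
Leg 6: track=79.7°, groundspeed=84.5 kt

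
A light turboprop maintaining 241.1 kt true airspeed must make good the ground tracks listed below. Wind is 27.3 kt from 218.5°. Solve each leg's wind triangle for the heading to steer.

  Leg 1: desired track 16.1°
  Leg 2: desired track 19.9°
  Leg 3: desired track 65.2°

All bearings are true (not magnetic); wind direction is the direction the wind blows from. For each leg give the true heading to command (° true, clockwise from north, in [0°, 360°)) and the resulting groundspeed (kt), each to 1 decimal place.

Leg 1: heading=13.6°, groundspeed=266.1 kt
Leg 2: heading=17.8°, groundspeed=266.8 kt
Leg 3: heading=68.1°, groundspeed=265.2 kt

Leg 1: desired track 16.1°; wind correction -2.5° → command heading 13.6°, groundspeed 266.1 kt
Leg 2: desired track 19.9°; wind correction -2.1° → command heading 17.8°, groundspeed 266.8 kt
Leg 3: desired track 65.2°; wind correction +2.9° → command heading 68.1°, groundspeed 265.2 kt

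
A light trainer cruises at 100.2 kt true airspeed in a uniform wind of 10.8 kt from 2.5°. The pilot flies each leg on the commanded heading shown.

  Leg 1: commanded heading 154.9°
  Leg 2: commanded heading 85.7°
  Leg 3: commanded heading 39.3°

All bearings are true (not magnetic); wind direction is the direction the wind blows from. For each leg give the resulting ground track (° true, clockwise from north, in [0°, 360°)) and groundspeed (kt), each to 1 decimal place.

Leg 1: track=157.5°, groundspeed=109.9 kt
Leg 2: track=91.9°, groundspeed=99.5 kt
Leg 3: track=43.3°, groundspeed=91.8 kt

Leg 1: heading 154.9°; drift +2.6° → track 157.5°, groundspeed 109.9 kt
Leg 2: heading 85.7°; drift +6.2° → track 91.9°, groundspeed 99.5 kt
Leg 3: heading 39.3°; drift +4.0° → track 43.3°, groundspeed 91.8 kt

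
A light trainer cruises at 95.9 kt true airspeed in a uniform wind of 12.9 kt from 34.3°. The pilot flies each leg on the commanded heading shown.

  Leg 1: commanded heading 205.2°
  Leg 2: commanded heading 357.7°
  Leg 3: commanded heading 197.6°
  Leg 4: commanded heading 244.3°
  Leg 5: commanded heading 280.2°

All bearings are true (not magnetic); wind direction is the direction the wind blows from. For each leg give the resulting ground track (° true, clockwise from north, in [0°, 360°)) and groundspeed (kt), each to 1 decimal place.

Leg 1: track=206.3°, groundspeed=108.7 kt
Leg 2: track=352.6°, groundspeed=85.9 kt
Leg 3: track=199.6°, groundspeed=108.3 kt
Leg 4: track=240.9°, groundspeed=107.3 kt
Leg 5: track=273.6°, groundspeed=101.9 kt

Leg 1: heading 205.2°; drift +1.1° → track 206.3°, groundspeed 108.7 kt
Leg 2: heading 357.7°; drift -5.1° → track 352.6°, groundspeed 85.9 kt
Leg 3: heading 197.6°; drift +2.0° → track 199.6°, groundspeed 108.3 kt
Leg 4: heading 244.3°; drift -3.4° → track 240.9°, groundspeed 107.3 kt
Leg 5: heading 280.2°; drift -6.6° → track 273.6°, groundspeed 101.9 kt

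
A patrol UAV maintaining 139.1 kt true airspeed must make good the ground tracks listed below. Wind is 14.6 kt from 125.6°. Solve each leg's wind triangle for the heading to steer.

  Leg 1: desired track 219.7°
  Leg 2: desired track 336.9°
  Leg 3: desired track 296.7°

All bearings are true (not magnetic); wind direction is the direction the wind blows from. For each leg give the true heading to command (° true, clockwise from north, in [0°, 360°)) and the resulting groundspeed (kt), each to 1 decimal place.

Leg 1: desired track 219.7°; wind correction -6.0° → command heading 213.7°, groundspeed 139.4 kt
Leg 2: desired track 336.9°; wind correction +3.1° → command heading 340.0°, groundspeed 151.4 kt
Leg 3: desired track 296.7°; wind correction -0.9° → command heading 295.8°, groundspeed 153.5 kt

Leg 1: heading=213.7°, groundspeed=139.4 kt
Leg 2: heading=340.0°, groundspeed=151.4 kt
Leg 3: heading=295.8°, groundspeed=153.5 kt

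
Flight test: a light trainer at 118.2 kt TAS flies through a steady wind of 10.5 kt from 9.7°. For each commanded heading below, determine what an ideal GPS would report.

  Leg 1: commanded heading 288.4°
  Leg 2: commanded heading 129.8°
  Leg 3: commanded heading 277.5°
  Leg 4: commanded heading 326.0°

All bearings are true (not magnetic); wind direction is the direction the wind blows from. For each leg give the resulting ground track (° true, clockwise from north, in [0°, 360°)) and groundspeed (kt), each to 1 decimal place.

Leg 1: track=283.3°, groundspeed=117.1 kt
Leg 2: track=134.0°, groundspeed=123.8 kt
Leg 3: track=272.4°, groundspeed=119.1 kt
Leg 4: track=322.2°, groundspeed=110.8 kt

Leg 1: heading 288.4°; drift -5.1° → track 283.3°, groundspeed 117.1 kt
Leg 2: heading 129.8°; drift +4.2° → track 134.0°, groundspeed 123.8 kt
Leg 3: heading 277.5°; drift -5.1° → track 272.4°, groundspeed 119.1 kt
Leg 4: heading 326.0°; drift -3.8° → track 322.2°, groundspeed 110.8 kt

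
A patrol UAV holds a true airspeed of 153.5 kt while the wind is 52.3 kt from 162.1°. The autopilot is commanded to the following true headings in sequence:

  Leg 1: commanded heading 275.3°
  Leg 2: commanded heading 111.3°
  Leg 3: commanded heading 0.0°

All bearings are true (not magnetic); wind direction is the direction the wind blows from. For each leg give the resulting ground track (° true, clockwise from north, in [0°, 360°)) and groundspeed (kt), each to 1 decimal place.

Leg 1: heading 275.3°; drift +15.4° → track 290.7°, groundspeed 180.6 kt
Leg 2: heading 111.3°; drift -18.6° → track 92.7°, groundspeed 127.1 kt
Leg 3: heading 0.0°; drift -4.5° → track 355.5°, groundspeed 203.9 kt

Leg 1: track=290.7°, groundspeed=180.6 kt
Leg 2: track=92.7°, groundspeed=127.1 kt
Leg 3: track=355.5°, groundspeed=203.9 kt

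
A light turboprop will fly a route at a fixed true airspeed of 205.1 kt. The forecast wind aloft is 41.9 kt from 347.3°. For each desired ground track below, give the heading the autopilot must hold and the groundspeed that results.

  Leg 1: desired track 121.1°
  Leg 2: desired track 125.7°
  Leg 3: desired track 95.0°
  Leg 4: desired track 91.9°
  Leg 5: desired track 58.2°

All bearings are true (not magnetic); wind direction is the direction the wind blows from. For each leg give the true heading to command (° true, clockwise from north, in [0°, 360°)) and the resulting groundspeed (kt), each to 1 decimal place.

Leg 1: heading=112.6°, groundspeed=231.9 kt
Leg 2: heading=117.9°, groundspeed=234.5 kt
Leg 3: heading=83.8°, groundspeed=213.9 kt
Leg 4: heading=80.5°, groundspeed=211.6 kt
Leg 5: heading=47.1°, groundspeed=187.5 kt

Leg 1: desired track 121.1°; wind correction -8.5° → command heading 112.6°, groundspeed 231.9 kt
Leg 2: desired track 125.7°; wind correction -7.8° → command heading 117.9°, groundspeed 234.5 kt
Leg 3: desired track 95.0°; wind correction -11.2° → command heading 83.8°, groundspeed 213.9 kt
Leg 4: desired track 91.9°; wind correction -11.4° → command heading 80.5°, groundspeed 211.6 kt
Leg 5: desired track 58.2°; wind correction -11.1° → command heading 47.1°, groundspeed 187.5 kt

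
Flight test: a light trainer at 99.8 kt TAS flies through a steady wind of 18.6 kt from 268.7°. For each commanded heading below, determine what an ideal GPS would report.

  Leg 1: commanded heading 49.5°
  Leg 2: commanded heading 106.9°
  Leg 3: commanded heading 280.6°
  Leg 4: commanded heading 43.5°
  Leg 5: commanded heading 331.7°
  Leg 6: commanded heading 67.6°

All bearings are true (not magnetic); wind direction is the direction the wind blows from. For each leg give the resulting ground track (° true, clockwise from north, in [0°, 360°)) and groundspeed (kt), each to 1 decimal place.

Leg 1: heading 49.5°; drift +5.9° → track 55.4°, groundspeed 114.8 kt
Leg 2: heading 106.9°; drift -2.8° → track 104.1°, groundspeed 117.6 kt
Leg 3: heading 280.6°; drift +2.7° → track 283.3°, groundspeed 81.7 kt
Leg 4: heading 43.5°; drift +6.7° → track 50.2°, groundspeed 113.7 kt
Leg 5: heading 331.7°; drift +10.3° → track 342.0°, groundspeed 92.8 kt
Leg 6: heading 67.6°; drift +3.3° → track 70.9°, groundspeed 117.3 kt

Leg 1: track=55.4°, groundspeed=114.8 kt
Leg 2: track=104.1°, groundspeed=117.6 kt
Leg 3: track=283.3°, groundspeed=81.7 kt
Leg 4: track=50.2°, groundspeed=113.7 kt
Leg 5: track=342.0°, groundspeed=92.8 kt
Leg 6: track=70.9°, groundspeed=117.3 kt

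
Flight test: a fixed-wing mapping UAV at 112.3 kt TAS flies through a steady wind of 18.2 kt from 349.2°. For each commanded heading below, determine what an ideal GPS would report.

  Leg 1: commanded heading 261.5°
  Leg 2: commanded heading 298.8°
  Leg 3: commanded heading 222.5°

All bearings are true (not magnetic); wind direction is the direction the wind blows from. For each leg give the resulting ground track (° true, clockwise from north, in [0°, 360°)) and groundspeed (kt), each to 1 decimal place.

Leg 1: heading 261.5°; drift -9.3° → track 252.2°, groundspeed 113.0 kt
Leg 2: heading 298.8°; drift -7.9° → track 290.9°, groundspeed 101.7 kt
Leg 3: heading 222.5°; drift -6.8° → track 215.7°, groundspeed 124.0 kt

Leg 1: track=252.2°, groundspeed=113.0 kt
Leg 2: track=290.9°, groundspeed=101.7 kt
Leg 3: track=215.7°, groundspeed=124.0 kt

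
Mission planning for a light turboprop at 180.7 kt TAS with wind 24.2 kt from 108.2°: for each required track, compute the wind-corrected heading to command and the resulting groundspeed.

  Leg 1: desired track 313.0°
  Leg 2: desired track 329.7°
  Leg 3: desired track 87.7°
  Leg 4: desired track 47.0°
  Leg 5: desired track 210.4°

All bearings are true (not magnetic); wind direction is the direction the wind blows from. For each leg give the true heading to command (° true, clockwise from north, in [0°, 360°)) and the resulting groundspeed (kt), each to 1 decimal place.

Leg 1: heading=316.2°, groundspeed=202.4 kt
Leg 2: heading=334.8°, groundspeed=198.1 kt
Leg 3: heading=90.4°, groundspeed=157.8 kt
Leg 4: heading=53.7°, groundspeed=167.8 kt
Leg 5: heading=202.9°, groundspeed=184.3 kt

Leg 1: desired track 313.0°; wind correction +3.2° → command heading 316.2°, groundspeed 202.4 kt
Leg 2: desired track 329.7°; wind correction +5.1° → command heading 334.8°, groundspeed 198.1 kt
Leg 3: desired track 87.7°; wind correction +2.7° → command heading 90.4°, groundspeed 157.8 kt
Leg 4: desired track 47.0°; wind correction +6.7° → command heading 53.7°, groundspeed 167.8 kt
Leg 5: desired track 210.4°; wind correction -7.5° → command heading 202.9°, groundspeed 184.3 kt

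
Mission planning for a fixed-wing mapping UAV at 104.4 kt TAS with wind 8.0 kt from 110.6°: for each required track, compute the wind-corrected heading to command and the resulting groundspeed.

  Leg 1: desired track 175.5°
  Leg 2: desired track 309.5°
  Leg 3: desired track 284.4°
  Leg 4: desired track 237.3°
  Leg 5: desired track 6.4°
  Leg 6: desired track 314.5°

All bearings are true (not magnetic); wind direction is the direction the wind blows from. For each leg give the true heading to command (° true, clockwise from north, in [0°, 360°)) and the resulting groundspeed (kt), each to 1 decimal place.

Leg 1: desired track 175.5°; wind correction -4.0° → command heading 171.5°, groundspeed 100.8 kt
Leg 2: desired track 309.5°; wind correction +1.4° → command heading 310.9°, groundspeed 111.9 kt
Leg 3: desired track 284.4°; wind correction -0.5° → command heading 283.9°, groundspeed 112.3 kt
Leg 4: desired track 237.3°; wind correction -3.5° → command heading 233.8°, groundspeed 109.0 kt
Leg 5: desired track 6.4°; wind correction +4.3° → command heading 10.7°, groundspeed 106.1 kt
Leg 6: desired track 314.5°; wind correction +1.8° → command heading 316.3°, groundspeed 111.7 kt

Leg 1: heading=171.5°, groundspeed=100.8 kt
Leg 2: heading=310.9°, groundspeed=111.9 kt
Leg 3: heading=283.9°, groundspeed=112.3 kt
Leg 4: heading=233.8°, groundspeed=109.0 kt
Leg 5: heading=10.7°, groundspeed=106.1 kt
Leg 6: heading=316.3°, groundspeed=111.7 kt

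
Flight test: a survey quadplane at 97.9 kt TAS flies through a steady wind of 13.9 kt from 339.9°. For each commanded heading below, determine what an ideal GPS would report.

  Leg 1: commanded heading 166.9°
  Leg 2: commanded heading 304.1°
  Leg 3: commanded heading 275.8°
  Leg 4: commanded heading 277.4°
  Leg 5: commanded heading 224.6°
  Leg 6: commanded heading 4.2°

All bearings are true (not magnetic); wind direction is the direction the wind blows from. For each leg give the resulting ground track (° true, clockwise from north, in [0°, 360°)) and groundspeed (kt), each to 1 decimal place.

Leg 1: heading 166.9°; drift -0.9° → track 166.0°, groundspeed 111.7 kt
Leg 2: heading 304.1°; drift -5.4° → track 298.7°, groundspeed 87.0 kt
Leg 3: heading 275.8°; drift -7.8° → track 268.0°, groundspeed 92.7 kt
Leg 4: heading 277.4°; drift -7.7° → track 269.7°, groundspeed 92.3 kt
Leg 5: heading 224.6°; drift -6.9° → track 217.7°, groundspeed 104.6 kt
Leg 6: heading 4.2°; drift +3.8° → track 8.0°, groundspeed 85.4 kt

Leg 1: track=166.0°, groundspeed=111.7 kt
Leg 2: track=298.7°, groundspeed=87.0 kt
Leg 3: track=268.0°, groundspeed=92.7 kt
Leg 4: track=269.7°, groundspeed=92.3 kt
Leg 5: track=217.7°, groundspeed=104.6 kt
Leg 6: track=8.0°, groundspeed=85.4 kt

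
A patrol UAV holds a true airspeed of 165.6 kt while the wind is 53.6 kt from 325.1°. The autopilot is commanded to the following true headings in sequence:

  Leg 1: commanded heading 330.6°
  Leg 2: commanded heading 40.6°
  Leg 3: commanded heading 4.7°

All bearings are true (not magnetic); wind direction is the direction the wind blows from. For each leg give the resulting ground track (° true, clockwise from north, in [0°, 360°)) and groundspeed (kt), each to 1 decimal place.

Leg 1: track=333.2°, groundspeed=112.4 kt
Leg 2: track=59.4°, groundspeed=160.8 kt
Leg 3: track=20.1°, groundspeed=128.9 kt

Leg 1: heading 330.6°; drift +2.6° → track 333.2°, groundspeed 112.4 kt
Leg 2: heading 40.6°; drift +18.8° → track 59.4°, groundspeed 160.8 kt
Leg 3: heading 4.7°; drift +15.4° → track 20.1°, groundspeed 128.9 kt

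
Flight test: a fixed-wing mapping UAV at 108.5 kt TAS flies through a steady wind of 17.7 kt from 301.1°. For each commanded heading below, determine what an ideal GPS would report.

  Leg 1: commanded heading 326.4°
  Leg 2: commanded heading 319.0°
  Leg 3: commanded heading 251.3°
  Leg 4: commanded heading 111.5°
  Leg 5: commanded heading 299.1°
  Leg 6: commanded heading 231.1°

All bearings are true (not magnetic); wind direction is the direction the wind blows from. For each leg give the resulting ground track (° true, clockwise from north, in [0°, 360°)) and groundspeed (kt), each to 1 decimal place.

Leg 1: heading 326.4°; drift +4.7° → track 331.1°, groundspeed 92.8 kt
Leg 2: heading 319.0°; drift +3.4° → track 322.4°, groundspeed 91.8 kt
Leg 3: heading 251.3°; drift -7.9° → track 243.4°, groundspeed 98.0 kt
Leg 4: heading 111.5°; drift +1.3° → track 112.8°, groundspeed 126.0 kt
Leg 5: heading 299.1°; drift -0.4° → track 298.7°, groundspeed 90.8 kt
Leg 6: heading 231.1°; drift -9.2° → track 221.9°, groundspeed 103.8 kt

Leg 1: track=331.1°, groundspeed=92.8 kt
Leg 2: track=322.4°, groundspeed=91.8 kt
Leg 3: track=243.4°, groundspeed=98.0 kt
Leg 4: track=112.8°, groundspeed=126.0 kt
Leg 5: track=298.7°, groundspeed=90.8 kt
Leg 6: track=221.9°, groundspeed=103.8 kt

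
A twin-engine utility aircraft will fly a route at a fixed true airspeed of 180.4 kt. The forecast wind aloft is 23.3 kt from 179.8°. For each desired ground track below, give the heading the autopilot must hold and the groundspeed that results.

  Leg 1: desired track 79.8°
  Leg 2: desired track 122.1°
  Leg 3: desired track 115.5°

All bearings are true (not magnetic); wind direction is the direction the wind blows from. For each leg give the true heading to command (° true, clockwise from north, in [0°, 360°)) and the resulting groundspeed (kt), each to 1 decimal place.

Leg 1: heading=87.1°, groundspeed=183.0 kt
Leg 2: heading=128.4°, groundspeed=166.9 kt
Leg 3: heading=122.2°, groundspeed=169.1 kt

Leg 1: desired track 79.8°; wind correction +7.3° → command heading 87.1°, groundspeed 183.0 kt
Leg 2: desired track 122.1°; wind correction +6.3° → command heading 128.4°, groundspeed 166.9 kt
Leg 3: desired track 115.5°; wind correction +6.7° → command heading 122.2°, groundspeed 169.1 kt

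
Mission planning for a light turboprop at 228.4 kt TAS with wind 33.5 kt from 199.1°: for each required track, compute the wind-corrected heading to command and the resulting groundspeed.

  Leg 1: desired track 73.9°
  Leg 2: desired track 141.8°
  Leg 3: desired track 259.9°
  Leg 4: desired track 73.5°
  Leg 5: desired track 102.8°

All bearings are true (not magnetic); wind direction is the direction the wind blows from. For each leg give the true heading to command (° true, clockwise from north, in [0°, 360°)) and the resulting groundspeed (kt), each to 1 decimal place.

Leg 1: heading=80.8°, groundspeed=246.1 kt
Leg 2: heading=148.9°, groundspeed=208.6 kt
Leg 3: heading=252.5°, groundspeed=210.2 kt
Leg 4: heading=80.3°, groundspeed=246.3 kt
Leg 5: heading=111.2°, groundspeed=229.6 kt

Leg 1: desired track 73.9°; wind correction +6.9° → command heading 80.8°, groundspeed 246.1 kt
Leg 2: desired track 141.8°; wind correction +7.1° → command heading 148.9°, groundspeed 208.6 kt
Leg 3: desired track 259.9°; wind correction -7.4° → command heading 252.5°, groundspeed 210.2 kt
Leg 4: desired track 73.5°; wind correction +6.8° → command heading 80.3°, groundspeed 246.3 kt
Leg 5: desired track 102.8°; wind correction +8.4° → command heading 111.2°, groundspeed 229.6 kt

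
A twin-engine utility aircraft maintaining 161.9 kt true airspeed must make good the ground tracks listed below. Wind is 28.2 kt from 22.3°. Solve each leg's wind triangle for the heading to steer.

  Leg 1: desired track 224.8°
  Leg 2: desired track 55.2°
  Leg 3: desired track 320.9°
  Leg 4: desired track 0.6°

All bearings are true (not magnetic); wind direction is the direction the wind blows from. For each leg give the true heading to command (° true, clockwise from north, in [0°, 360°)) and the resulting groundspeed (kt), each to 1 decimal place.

Leg 1: desired track 224.8°; wind correction +3.8° → command heading 228.6°, groundspeed 187.6 kt
Leg 2: desired track 55.2°; wind correction -5.4° → command heading 49.8°, groundspeed 137.5 kt
Leg 3: desired track 320.9°; wind correction +8.8° → command heading 329.7°, groundspeed 146.5 kt
Leg 4: desired track 0.6°; wind correction +3.7° → command heading 4.3°, groundspeed 135.4 kt

Leg 1: heading=228.6°, groundspeed=187.6 kt
Leg 2: heading=49.8°, groundspeed=137.5 kt
Leg 3: heading=329.7°, groundspeed=146.5 kt
Leg 4: heading=4.3°, groundspeed=135.4 kt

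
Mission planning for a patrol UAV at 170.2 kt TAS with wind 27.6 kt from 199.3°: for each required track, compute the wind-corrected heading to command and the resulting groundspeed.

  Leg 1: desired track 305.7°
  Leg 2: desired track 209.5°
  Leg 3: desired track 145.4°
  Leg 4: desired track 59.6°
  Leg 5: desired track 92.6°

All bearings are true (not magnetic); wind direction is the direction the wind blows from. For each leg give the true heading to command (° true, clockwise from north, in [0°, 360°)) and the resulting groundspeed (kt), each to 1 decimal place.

Leg 1: heading=296.8°, groundspeed=175.9 kt
Leg 2: heading=207.9°, groundspeed=143.0 kt
Leg 3: heading=152.9°, groundspeed=152.5 kt
Leg 4: heading=65.6°, groundspeed=190.3 kt
Leg 5: heading=101.5°, groundspeed=176.1 kt

Leg 1: desired track 305.7°; wind correction -8.9° → command heading 296.8°, groundspeed 175.9 kt
Leg 2: desired track 209.5°; wind correction -1.6° → command heading 207.9°, groundspeed 143.0 kt
Leg 3: desired track 145.4°; wind correction +7.5° → command heading 152.9°, groundspeed 152.5 kt
Leg 4: desired track 59.6°; wind correction +6.0° → command heading 65.6°, groundspeed 190.3 kt
Leg 5: desired track 92.6°; wind correction +8.9° → command heading 101.5°, groundspeed 176.1 kt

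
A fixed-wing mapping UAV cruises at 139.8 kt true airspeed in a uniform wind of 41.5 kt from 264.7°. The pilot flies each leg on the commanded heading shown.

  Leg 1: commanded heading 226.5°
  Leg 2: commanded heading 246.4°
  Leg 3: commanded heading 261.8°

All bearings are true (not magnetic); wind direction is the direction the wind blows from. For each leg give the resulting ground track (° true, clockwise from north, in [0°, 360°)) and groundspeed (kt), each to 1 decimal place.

Leg 1: track=213.0°, groundspeed=110.2 kt
Leg 2: track=239.0°, groundspeed=101.2 kt
Leg 3: track=260.6°, groundspeed=98.4 kt

Leg 1: heading 226.5°; drift -13.5° → track 213.0°, groundspeed 110.2 kt
Leg 2: heading 246.4°; drift -7.4° → track 239.0°, groundspeed 101.2 kt
Leg 3: heading 261.8°; drift -1.2° → track 260.6°, groundspeed 98.4 kt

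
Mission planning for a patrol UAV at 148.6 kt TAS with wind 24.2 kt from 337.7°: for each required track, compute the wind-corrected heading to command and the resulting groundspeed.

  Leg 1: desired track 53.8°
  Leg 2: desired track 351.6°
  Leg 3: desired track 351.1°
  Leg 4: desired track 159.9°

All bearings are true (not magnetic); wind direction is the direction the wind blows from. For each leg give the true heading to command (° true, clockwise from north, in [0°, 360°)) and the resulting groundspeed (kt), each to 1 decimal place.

Leg 1: heading=44.7°, groundspeed=140.9 kt
Leg 2: heading=349.4°, groundspeed=125.0 kt
Leg 3: heading=348.9°, groundspeed=125.0 kt
Leg 4: heading=160.3°, groundspeed=172.8 kt

Leg 1: desired track 53.8°; wind correction -9.1° → command heading 44.7°, groundspeed 140.9 kt
Leg 2: desired track 351.6°; wind correction -2.2° → command heading 349.4°, groundspeed 125.0 kt
Leg 3: desired track 351.1°; wind correction -2.2° → command heading 348.9°, groundspeed 125.0 kt
Leg 4: desired track 159.9°; wind correction +0.4° → command heading 160.3°, groundspeed 172.8 kt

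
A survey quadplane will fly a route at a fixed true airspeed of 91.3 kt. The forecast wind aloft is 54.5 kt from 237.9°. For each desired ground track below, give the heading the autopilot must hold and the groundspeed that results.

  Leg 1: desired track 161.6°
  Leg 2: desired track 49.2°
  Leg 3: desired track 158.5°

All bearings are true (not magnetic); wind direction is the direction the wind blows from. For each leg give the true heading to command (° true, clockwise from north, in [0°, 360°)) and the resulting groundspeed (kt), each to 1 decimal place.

Leg 1: desired track 161.6°; wind correction +35.4° → command heading 197.0°, groundspeed 61.5 kt
Leg 2: desired track 49.2°; wind correction -5.2° → command heading 44.0°, groundspeed 144.8 kt
Leg 3: desired track 158.5°; wind correction +35.9° → command heading 194.4°, groundspeed 63.9 kt

Leg 1: heading=197.0°, groundspeed=61.5 kt
Leg 2: heading=44.0°, groundspeed=144.8 kt
Leg 3: heading=194.4°, groundspeed=63.9 kt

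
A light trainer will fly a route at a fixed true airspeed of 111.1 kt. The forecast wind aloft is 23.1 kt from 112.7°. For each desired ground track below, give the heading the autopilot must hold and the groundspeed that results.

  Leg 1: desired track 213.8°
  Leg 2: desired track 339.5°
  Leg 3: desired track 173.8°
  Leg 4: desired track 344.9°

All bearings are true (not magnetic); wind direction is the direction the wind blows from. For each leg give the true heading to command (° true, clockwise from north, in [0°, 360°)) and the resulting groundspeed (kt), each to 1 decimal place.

Leg 1: heading=202.0°, groundspeed=113.2 kt
Leg 2: heading=348.2°, groundspeed=125.6 kt
Leg 3: heading=163.3°, groundspeed=98.1 kt
Leg 4: heading=354.4°, groundspeed=123.7 kt

Leg 1: desired track 213.8°; wind correction -11.8° → command heading 202.0°, groundspeed 113.2 kt
Leg 2: desired track 339.5°; wind correction +8.7° → command heading 348.2°, groundspeed 125.6 kt
Leg 3: desired track 173.8°; wind correction -10.5° → command heading 163.3°, groundspeed 98.1 kt
Leg 4: desired track 344.9°; wind correction +9.5° → command heading 354.4°, groundspeed 123.7 kt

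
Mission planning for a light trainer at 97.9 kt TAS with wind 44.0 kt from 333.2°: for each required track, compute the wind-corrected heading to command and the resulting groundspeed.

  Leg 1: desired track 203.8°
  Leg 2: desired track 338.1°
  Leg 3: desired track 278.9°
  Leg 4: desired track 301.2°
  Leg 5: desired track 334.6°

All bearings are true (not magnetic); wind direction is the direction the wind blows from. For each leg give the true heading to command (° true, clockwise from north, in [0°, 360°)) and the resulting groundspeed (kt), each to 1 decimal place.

Leg 1: desired track 203.8°; wind correction +20.3° → command heading 224.1°, groundspeed 119.7 kt
Leg 2: desired track 338.1°; wind correction -2.2° → command heading 335.9°, groundspeed 54.0 kt
Leg 3: desired track 278.9°; wind correction +21.4° → command heading 300.3°, groundspeed 65.5 kt
Leg 4: desired track 301.2°; wind correction +13.8° → command heading 315.0°, groundspeed 57.8 kt
Leg 5: desired track 334.6°; wind correction -0.6° → command heading 334.0°, groundspeed 53.9 kt

Leg 1: heading=224.1°, groundspeed=119.7 kt
Leg 2: heading=335.9°, groundspeed=54.0 kt
Leg 3: heading=300.3°, groundspeed=65.5 kt
Leg 4: heading=315.0°, groundspeed=57.8 kt
Leg 5: heading=334.0°, groundspeed=53.9 kt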